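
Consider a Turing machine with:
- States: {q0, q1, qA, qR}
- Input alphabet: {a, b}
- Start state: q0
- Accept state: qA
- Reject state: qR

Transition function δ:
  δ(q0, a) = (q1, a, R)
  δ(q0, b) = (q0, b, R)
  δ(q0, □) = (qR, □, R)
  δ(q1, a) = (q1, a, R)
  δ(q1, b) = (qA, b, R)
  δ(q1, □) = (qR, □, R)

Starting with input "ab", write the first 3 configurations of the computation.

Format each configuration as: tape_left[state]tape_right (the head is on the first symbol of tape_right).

Transitions applied:
Step 1: δ(q0, a) = (q1, a, R)
Step 2: δ(q1, b) = (qA, b, R)

The first 3 configurations are:
[q0]ab ⊢ a[q1]b ⊢ ab[qA]□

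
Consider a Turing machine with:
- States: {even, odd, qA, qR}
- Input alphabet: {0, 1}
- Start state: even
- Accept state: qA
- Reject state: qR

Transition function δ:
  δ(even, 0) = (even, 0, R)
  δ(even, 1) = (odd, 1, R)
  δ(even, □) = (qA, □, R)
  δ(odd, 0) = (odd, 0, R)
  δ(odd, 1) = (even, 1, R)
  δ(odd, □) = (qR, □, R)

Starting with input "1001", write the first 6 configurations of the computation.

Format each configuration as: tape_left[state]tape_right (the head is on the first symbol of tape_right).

Transitions applied:
Step 1: δ(even, 1) = (odd, 1, R)
Step 2: δ(odd, 0) = (odd, 0, R)
Step 3: δ(odd, 0) = (odd, 0, R)
Step 4: δ(odd, 1) = (even, 1, R)
Step 5: δ(even, □) = (qA, □, R)

The first 6 configurations are:
[even]1001 ⊢ 1[odd]001 ⊢ 10[odd]01 ⊢ 100[odd]1 ⊢ 1001[even]□ ⊢ 1001□[qA]□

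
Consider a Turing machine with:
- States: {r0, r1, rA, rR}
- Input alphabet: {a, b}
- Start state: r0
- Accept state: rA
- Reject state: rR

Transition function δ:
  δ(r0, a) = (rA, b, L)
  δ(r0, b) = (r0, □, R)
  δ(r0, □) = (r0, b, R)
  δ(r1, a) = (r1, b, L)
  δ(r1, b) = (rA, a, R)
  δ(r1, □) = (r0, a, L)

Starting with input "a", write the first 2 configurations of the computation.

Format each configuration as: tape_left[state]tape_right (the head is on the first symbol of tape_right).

Transitions applied:
Step 1: δ(r0, a) = (rA, b, L)

The first 2 configurations are:
[r0]a ⊢ [rA]□b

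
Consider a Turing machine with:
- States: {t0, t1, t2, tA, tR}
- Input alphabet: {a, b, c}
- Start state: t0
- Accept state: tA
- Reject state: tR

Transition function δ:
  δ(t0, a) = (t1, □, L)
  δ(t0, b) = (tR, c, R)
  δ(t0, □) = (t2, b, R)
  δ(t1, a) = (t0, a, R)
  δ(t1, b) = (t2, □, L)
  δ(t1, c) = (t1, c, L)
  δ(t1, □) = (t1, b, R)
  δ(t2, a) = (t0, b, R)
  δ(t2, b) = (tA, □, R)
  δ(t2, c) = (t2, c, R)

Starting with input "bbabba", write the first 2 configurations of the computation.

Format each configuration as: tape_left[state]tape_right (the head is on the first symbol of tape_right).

Transitions applied:
Step 1: δ(t0, b) = (tR, c, R)

The first 2 configurations are:
[t0]bbabba ⊢ c[tR]babba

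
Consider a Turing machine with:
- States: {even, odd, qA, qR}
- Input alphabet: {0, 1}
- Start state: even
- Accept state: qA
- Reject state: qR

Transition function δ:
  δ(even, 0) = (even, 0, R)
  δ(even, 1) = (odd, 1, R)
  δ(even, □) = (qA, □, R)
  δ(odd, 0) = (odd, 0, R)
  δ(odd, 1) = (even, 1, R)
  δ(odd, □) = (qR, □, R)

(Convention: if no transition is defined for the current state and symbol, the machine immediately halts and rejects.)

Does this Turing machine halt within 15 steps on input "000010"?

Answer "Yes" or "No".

Execution trace:
Initial: [even]000010
Step 1: δ(even, 0) = (even, 0, R) → 0[even]00010
Step 2: δ(even, 0) = (even, 0, R) → 00[even]0010
Step 3: δ(even, 0) = (even, 0, R) → 000[even]010
Step 4: δ(even, 0) = (even, 0, R) → 0000[even]10
Step 5: δ(even, 1) = (odd, 1, R) → 00001[odd]0
Step 6: δ(odd, 0) = (odd, 0, R) → 000010[odd]□
Step 7: δ(odd, □) = (qR, □, R) → 000010□[qR]□

The machine reaches the reject state qR and halts.
The machine halted after 7 steps (within the 15-step bound).

Answer: Yes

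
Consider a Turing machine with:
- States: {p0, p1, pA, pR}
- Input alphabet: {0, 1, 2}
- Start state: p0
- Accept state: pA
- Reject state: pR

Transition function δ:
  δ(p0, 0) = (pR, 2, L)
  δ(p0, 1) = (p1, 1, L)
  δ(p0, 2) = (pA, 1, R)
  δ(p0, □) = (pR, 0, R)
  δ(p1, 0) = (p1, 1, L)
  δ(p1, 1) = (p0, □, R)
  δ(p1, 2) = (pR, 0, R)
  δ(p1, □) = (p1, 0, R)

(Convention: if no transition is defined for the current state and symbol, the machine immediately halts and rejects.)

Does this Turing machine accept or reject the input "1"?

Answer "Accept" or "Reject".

Execution trace:
Initial: [p0]1
Step 1: δ(p0, 1) = (p1, 1, L) → [p1]□1
Step 2: δ(p1, □) = (p1, 0, R) → 0[p1]1
Step 3: δ(p1, 1) = (p0, □, R) → 0□[p0]□
Step 4: δ(p0, □) = (pR, 0, R) → 0□0[pR]□

The machine reaches the reject state pR and halts.

Answer: Reject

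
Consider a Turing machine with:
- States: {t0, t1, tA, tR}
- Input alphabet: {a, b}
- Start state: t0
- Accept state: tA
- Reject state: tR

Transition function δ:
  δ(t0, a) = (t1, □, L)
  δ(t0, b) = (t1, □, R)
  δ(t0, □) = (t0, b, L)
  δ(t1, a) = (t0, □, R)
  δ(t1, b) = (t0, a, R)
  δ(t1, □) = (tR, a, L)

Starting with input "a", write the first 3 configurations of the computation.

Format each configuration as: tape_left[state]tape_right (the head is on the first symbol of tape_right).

Transitions applied:
Step 1: δ(t0, a) = (t1, □, L)
Step 2: δ(t1, □) = (tR, a, L)

The first 3 configurations are:
[t0]a ⊢ [t1]□□ ⊢ [tR]□a□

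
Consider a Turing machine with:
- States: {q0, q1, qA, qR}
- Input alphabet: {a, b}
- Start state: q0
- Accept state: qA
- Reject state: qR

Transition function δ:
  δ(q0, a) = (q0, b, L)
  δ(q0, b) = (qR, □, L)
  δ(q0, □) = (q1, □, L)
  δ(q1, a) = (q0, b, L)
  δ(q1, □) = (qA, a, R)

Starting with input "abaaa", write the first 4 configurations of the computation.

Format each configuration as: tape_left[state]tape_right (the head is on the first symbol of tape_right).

Transitions applied:
Step 1: δ(q0, a) = (q0, b, L)
Step 2: δ(q0, □) = (q1, □, L)
Step 3: δ(q1, □) = (qA, a, R)

The first 4 configurations are:
[q0]abaaa ⊢ [q0]□bbaaa ⊢ [q1]□□bbaaa ⊢ a[qA]□bbaaa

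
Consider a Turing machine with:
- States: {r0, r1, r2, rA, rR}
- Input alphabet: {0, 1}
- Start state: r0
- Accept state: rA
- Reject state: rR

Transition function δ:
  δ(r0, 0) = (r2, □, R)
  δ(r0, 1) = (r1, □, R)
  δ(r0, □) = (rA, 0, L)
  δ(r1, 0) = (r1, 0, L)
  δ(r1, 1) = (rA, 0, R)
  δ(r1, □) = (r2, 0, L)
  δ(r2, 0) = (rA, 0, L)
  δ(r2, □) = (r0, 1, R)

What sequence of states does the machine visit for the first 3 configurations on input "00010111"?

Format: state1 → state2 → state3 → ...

Execution trace:
Initial: [r0]00010111
Step 1: δ(r0, 0) = (r2, □, R) → □[r2]0010111
Step 2: δ(r2, 0) = (rA, 0, L) → [rA]□0010111

The machine reaches the accept state rA and halts.

State sequence: r0 → r2 → rA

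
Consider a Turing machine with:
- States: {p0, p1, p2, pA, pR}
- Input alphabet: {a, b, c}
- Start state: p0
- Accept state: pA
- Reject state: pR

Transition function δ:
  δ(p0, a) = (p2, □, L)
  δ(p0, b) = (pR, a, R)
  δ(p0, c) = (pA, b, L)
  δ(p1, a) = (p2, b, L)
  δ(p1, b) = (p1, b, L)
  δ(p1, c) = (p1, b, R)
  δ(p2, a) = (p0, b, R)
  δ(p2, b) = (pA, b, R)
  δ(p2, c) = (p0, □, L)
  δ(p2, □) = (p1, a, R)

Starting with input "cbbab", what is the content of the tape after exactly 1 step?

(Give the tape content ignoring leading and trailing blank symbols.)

Execution trace:
Initial: [p0]cbbab
Step 1: δ(p0, c) = (pA, b, L) → [pA]□bbbab

The machine reaches the accept state pA and halts.

After 1 step, the tape (ignoring leading/trailing blanks) is: bbbab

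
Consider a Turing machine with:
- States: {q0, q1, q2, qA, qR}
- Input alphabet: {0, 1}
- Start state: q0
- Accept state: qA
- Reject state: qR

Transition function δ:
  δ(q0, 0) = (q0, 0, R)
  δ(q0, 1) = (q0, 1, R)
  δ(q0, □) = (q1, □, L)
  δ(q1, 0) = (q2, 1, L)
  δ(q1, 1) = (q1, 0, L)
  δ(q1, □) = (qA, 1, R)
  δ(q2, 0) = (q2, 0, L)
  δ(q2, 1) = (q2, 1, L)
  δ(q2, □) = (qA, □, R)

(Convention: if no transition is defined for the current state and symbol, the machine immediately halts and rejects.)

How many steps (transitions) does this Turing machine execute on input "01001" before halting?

Execution trace:
Initial: [q0]01001
Step 1: δ(q0, 0) = (q0, 0, R) → 0[q0]1001
Step 2: δ(q0, 1) = (q0, 1, R) → 01[q0]001
Step 3: δ(q0, 0) = (q0, 0, R) → 010[q0]01
Step 4: δ(q0, 0) = (q0, 0, R) → 0100[q0]1
Step 5: δ(q0, 1) = (q0, 1, R) → 01001[q0]□
Step 6: δ(q0, □) = (q1, □, L) → 0100[q1]1□
Step 7: δ(q1, 1) = (q1, 0, L) → 010[q1]00□
Step 8: δ(q1, 0) = (q2, 1, L) → 01[q2]010□
Step 9: δ(q2, 0) = (q2, 0, L) → 0[q2]1010□
Step 10: δ(q2, 1) = (q2, 1, L) → [q2]01010□
Step 11: δ(q2, 0) = (q2, 0, L) → [q2]□01010□
Step 12: δ(q2, □) = (qA, □, R) → □[qA]01010□

The machine reaches the accept state qA and halts.

The machine executed 12 steps before halting.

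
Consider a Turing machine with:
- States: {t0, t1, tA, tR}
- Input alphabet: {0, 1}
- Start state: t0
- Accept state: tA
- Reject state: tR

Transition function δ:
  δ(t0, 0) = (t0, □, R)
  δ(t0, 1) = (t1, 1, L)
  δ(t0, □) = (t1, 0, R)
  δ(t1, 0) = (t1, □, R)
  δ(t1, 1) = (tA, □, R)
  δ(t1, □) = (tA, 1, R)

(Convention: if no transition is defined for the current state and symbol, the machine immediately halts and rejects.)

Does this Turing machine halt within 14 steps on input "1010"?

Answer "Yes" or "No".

Execution trace:
Initial: [t0]1010
Step 1: δ(t0, 1) = (t1, 1, L) → [t1]□1010
Step 2: δ(t1, □) = (tA, 1, R) → 1[tA]1010

The machine reaches the accept state tA and halts.
The machine halted after 2 steps (within the 14-step bound).

Answer: Yes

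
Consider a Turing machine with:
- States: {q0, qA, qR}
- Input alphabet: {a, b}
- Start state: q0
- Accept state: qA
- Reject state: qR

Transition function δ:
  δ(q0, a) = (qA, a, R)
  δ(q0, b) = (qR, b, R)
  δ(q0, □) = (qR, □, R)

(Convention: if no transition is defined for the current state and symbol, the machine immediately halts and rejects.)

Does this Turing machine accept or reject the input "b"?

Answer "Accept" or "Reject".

Execution trace:
Initial: [q0]b
Step 1: δ(q0, b) = (qR, b, R) → b[qR]□

The machine reaches the reject state qR and halts.

Answer: Reject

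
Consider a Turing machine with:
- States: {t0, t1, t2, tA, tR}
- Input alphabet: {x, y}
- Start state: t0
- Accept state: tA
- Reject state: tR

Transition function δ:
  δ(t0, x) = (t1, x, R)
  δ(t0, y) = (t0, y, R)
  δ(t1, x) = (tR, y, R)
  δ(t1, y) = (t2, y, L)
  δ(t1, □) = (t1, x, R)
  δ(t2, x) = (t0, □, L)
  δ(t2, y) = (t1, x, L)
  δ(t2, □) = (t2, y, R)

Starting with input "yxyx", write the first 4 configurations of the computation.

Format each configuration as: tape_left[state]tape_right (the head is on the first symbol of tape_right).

Transitions applied:
Step 1: δ(t0, y) = (t0, y, R)
Step 2: δ(t0, x) = (t1, x, R)
Step 3: δ(t1, y) = (t2, y, L)

The first 4 configurations are:
[t0]yxyx ⊢ y[t0]xyx ⊢ yx[t1]yx ⊢ y[t2]xyx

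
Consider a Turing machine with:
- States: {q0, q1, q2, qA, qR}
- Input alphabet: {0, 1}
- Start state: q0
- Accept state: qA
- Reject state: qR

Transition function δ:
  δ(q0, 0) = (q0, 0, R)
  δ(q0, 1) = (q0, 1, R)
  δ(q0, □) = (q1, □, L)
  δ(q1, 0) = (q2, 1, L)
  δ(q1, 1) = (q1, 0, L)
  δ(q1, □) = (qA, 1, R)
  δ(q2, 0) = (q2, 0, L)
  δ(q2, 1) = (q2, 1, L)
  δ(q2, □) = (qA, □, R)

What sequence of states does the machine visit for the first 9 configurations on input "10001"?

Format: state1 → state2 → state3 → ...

Execution trace:
Initial: [q0]10001
Step 1: δ(q0, 1) = (q0, 1, R) → 1[q0]0001
Step 2: δ(q0, 0) = (q0, 0, R) → 10[q0]001
Step 3: δ(q0, 0) = (q0, 0, R) → 100[q0]01
Step 4: δ(q0, 0) = (q0, 0, R) → 1000[q0]1
Step 5: δ(q0, 1) = (q0, 1, R) → 10001[q0]□
Step 6: δ(q0, □) = (q1, □, L) → 1000[q1]1□
Step 7: δ(q1, 1) = (q1, 0, L) → 100[q1]00□
Step 8: δ(q1, 0) = (q2, 1, L) → 10[q2]010□

State sequence: q0 → q0 → q0 → q0 → q0 → q0 → q1 → q1 → q2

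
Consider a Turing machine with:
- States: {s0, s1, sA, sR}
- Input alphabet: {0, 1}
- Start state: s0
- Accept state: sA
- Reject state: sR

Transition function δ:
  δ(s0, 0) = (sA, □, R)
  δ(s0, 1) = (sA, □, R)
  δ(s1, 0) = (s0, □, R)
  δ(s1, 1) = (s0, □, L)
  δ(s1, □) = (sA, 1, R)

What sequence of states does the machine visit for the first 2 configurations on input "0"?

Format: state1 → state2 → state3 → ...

Execution trace:
Initial: [s0]0
Step 1: δ(s0, 0) = (sA, □, R) → □[sA]□

The machine reaches the accept state sA and halts.

State sequence: s0 → sA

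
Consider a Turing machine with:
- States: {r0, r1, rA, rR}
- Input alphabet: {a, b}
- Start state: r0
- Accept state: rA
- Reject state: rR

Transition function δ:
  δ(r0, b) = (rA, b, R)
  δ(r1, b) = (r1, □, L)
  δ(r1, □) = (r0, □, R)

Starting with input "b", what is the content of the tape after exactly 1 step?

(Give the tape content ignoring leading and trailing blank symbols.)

Execution trace:
Initial: [r0]b
Step 1: δ(r0, b) = (rA, b, R) → b[rA]□

The machine reaches the accept state rA and halts.

After 1 step, the tape (ignoring leading/trailing blanks) is: b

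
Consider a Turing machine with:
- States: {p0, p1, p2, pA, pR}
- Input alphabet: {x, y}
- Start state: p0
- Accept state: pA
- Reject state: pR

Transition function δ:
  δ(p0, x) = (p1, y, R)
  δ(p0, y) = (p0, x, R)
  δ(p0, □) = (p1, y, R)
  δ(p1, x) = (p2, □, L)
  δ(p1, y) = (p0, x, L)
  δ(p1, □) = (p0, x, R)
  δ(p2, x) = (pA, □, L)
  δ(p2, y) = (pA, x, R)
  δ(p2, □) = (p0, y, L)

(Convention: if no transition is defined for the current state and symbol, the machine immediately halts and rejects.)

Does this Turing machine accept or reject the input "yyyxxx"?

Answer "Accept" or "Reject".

Execution trace:
Initial: [p0]yyyxxx
Step 1: δ(p0, y) = (p0, x, R) → x[p0]yyxxx
Step 2: δ(p0, y) = (p0, x, R) → xx[p0]yxxx
Step 3: δ(p0, y) = (p0, x, R) → xxx[p0]xxx
Step 4: δ(p0, x) = (p1, y, R) → xxxy[p1]xx
Step 5: δ(p1, x) = (p2, □, L) → xxx[p2]y□x
Step 6: δ(p2, y) = (pA, x, R) → xxxx[pA]□x

The machine reaches the accept state pA and halts.

Answer: Accept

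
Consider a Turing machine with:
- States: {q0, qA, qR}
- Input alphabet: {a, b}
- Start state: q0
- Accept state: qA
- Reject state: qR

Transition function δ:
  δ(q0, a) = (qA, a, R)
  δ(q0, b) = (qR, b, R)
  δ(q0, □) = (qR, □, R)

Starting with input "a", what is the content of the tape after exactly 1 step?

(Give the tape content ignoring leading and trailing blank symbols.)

Execution trace:
Initial: [q0]a
Step 1: δ(q0, a) = (qA, a, R) → a[qA]□

The machine reaches the accept state qA and halts.

After 1 step, the tape (ignoring leading/trailing blanks) is: a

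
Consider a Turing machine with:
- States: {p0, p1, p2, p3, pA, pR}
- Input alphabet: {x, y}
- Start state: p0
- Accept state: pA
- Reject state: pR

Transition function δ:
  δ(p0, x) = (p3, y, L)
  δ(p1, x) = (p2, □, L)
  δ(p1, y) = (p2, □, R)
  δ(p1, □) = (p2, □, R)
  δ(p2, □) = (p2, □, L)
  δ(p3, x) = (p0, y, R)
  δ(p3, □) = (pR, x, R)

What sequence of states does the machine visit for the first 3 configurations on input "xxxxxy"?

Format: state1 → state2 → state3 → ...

Execution trace:
Initial: [p0]xxxxxy
Step 1: δ(p0, x) = (p3, y, L) → [p3]□yxxxxy
Step 2: δ(p3, □) = (pR, x, R) → x[pR]yxxxxy

The machine reaches the reject state pR and halts.

State sequence: p0 → p3 → pR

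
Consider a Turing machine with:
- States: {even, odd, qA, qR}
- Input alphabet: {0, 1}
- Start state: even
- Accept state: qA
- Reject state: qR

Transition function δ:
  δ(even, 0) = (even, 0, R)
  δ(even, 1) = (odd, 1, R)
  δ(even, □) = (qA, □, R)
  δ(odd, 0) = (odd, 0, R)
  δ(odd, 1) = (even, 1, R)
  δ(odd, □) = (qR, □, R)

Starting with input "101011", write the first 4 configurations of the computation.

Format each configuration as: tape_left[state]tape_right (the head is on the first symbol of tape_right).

Transitions applied:
Step 1: δ(even, 1) = (odd, 1, R)
Step 2: δ(odd, 0) = (odd, 0, R)
Step 3: δ(odd, 1) = (even, 1, R)

The first 4 configurations are:
[even]101011 ⊢ 1[odd]01011 ⊢ 10[odd]1011 ⊢ 101[even]011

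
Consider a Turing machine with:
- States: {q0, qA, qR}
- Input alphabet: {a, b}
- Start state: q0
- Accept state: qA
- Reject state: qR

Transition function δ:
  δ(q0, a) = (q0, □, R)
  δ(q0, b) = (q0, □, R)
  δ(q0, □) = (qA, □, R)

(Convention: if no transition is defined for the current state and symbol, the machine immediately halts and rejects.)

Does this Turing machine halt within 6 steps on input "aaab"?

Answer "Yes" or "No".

Execution trace:
Initial: [q0]aaab
Step 1: δ(q0, a) = (q0, □, R) → □[q0]aab
Step 2: δ(q0, a) = (q0, □, R) → □□[q0]ab
Step 3: δ(q0, a) = (q0, □, R) → □□□[q0]b
Step 4: δ(q0, b) = (q0, □, R) → □□□□[q0]□
Step 5: δ(q0, □) = (qA, □, R) → □□□□□[qA]□

The machine reaches the accept state qA and halts.
The machine halted after 5 steps (within the 6-step bound).

Answer: Yes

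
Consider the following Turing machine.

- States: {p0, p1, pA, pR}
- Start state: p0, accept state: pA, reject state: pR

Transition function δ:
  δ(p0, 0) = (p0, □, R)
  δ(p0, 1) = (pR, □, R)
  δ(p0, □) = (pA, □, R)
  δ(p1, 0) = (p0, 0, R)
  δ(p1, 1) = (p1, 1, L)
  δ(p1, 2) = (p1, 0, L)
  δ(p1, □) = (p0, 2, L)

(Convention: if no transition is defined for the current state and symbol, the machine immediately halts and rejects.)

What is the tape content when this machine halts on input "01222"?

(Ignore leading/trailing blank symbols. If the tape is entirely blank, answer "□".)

Execution trace:
Initial: [p0]01222
Step 1: δ(p0, 0) = (p0, □, R) → □[p0]1222
Step 2: δ(p0, 1) = (pR, □, R) → □□[pR]222

The machine reaches the reject state pR and halts.

Final tape (ignoring leading/trailing blanks): 222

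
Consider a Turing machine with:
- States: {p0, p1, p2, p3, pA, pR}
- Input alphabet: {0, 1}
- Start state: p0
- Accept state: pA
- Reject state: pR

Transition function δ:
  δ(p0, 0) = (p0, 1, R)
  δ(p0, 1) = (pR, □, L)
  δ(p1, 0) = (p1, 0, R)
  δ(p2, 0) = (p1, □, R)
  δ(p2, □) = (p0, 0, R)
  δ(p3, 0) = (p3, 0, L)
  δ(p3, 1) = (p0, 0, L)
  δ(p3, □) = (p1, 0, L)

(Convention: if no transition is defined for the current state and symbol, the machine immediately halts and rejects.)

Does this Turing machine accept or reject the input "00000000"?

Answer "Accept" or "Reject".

Execution trace:
Initial: [p0]00000000
Step 1: δ(p0, 0) = (p0, 1, R) → 1[p0]0000000
Step 2: δ(p0, 0) = (p0, 1, R) → 11[p0]000000
Step 3: δ(p0, 0) = (p0, 1, R) → 111[p0]00000
Step 4: δ(p0, 0) = (p0, 1, R) → 1111[p0]0000
Step 5: δ(p0, 0) = (p0, 1, R) → 11111[p0]000
Step 6: δ(p0, 0) = (p0, 1, R) → 111111[p0]00
Step 7: δ(p0, 0) = (p0, 1, R) → 1111111[p0]0
Step 8: δ(p0, 0) = (p0, 1, R) → 11111111[p0]□

No transition is defined for δ(p0, □). By convention the machine halts and rejects.

Answer: Reject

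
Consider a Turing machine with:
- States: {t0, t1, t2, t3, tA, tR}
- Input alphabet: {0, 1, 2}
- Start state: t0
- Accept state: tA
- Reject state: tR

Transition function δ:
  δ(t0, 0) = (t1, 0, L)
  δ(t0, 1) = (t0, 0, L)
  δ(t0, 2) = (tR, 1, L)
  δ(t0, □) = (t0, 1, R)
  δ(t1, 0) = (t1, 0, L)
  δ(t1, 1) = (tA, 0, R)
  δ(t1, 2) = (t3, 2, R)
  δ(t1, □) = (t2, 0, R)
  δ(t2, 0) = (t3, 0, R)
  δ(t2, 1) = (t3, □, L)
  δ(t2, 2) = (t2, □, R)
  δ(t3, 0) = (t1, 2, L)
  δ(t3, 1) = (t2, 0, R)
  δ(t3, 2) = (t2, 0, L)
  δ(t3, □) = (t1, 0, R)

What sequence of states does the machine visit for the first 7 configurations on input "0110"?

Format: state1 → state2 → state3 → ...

Execution trace:
Initial: [t0]0110
Step 1: δ(t0, 0) = (t1, 0, L) → [t1]□0110
Step 2: δ(t1, □) = (t2, 0, R) → 0[t2]0110
Step 3: δ(t2, 0) = (t3, 0, R) → 00[t3]110
Step 4: δ(t3, 1) = (t2, 0, R) → 000[t2]10
Step 5: δ(t2, 1) = (t3, □, L) → 00[t3]0□0
Step 6: δ(t3, 0) = (t1, 2, L) → 0[t1]02□0

State sequence: t0 → t1 → t2 → t3 → t2 → t3 → t1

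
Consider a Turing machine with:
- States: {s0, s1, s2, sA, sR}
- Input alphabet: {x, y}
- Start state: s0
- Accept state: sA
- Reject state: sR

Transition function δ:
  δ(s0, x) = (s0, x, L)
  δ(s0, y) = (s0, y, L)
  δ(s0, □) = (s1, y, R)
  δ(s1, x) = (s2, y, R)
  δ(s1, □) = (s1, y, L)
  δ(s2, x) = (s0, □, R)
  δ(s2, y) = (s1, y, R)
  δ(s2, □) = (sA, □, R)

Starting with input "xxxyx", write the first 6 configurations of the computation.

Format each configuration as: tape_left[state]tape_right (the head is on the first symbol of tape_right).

Transitions applied:
Step 1: δ(s0, x) = (s0, x, L)
Step 2: δ(s0, □) = (s1, y, R)
Step 3: δ(s1, x) = (s2, y, R)
Step 4: δ(s2, x) = (s0, □, R)
Step 5: δ(s0, x) = (s0, x, L)

The first 6 configurations are:
[s0]xxxyx ⊢ [s0]□xxxyx ⊢ y[s1]xxxyx ⊢ yy[s2]xxyx ⊢ yy□[s0]xyx ⊢ yy[s0]□xyx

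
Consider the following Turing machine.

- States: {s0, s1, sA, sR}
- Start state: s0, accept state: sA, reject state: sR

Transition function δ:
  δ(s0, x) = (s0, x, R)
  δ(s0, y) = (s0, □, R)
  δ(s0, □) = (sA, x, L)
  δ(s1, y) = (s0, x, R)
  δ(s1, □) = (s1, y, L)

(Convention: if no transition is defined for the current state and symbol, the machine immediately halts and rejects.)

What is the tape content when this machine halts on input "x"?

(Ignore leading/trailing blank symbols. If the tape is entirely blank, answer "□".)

Execution trace:
Initial: [s0]x
Step 1: δ(s0, x) = (s0, x, R) → x[s0]□
Step 2: δ(s0, □) = (sA, x, L) → [sA]xx

The machine reaches the accept state sA and halts.

Final tape (ignoring leading/trailing blanks): xx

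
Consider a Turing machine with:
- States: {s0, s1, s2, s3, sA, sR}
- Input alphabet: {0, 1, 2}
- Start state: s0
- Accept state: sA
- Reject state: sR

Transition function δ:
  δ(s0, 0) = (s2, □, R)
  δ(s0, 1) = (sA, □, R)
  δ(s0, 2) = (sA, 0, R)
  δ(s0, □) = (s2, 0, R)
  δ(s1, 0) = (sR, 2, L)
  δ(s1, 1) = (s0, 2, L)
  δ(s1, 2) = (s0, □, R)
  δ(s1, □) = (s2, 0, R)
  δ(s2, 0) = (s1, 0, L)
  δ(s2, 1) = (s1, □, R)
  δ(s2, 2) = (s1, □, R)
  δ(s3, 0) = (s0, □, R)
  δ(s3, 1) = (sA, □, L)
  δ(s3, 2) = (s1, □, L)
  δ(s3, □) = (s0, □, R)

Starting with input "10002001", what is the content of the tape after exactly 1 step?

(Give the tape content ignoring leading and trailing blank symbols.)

Execution trace:
Initial: [s0]10002001
Step 1: δ(s0, 1) = (sA, □, R) → □[sA]0002001

The machine reaches the accept state sA and halts.

After 1 step, the tape (ignoring leading/trailing blanks) is: 0002001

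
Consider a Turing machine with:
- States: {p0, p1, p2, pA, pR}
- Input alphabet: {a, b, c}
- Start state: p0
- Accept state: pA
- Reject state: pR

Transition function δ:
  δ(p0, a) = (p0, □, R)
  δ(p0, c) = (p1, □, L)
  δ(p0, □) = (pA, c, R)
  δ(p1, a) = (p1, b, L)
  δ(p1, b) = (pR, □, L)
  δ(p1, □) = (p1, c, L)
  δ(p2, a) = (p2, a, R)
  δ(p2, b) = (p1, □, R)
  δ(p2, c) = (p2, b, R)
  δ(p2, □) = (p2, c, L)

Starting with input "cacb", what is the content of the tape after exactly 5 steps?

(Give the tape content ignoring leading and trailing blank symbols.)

Execution trace:
Initial: [p0]cacb
Step 1: δ(p0, c) = (p1, □, L) → [p1]□□acb
Step 2: δ(p1, □) = (p1, c, L) → [p1]□c□acb
Step 3: δ(p1, □) = (p1, c, L) → [p1]□cc□acb
Step 4: δ(p1, □) = (p1, c, L) → [p1]□ccc□acb
Step 5: δ(p1, □) = (p1, c, L) → [p1]□cccc□acb

After 5 steps, the tape (ignoring leading/trailing blanks) is: cccc□acb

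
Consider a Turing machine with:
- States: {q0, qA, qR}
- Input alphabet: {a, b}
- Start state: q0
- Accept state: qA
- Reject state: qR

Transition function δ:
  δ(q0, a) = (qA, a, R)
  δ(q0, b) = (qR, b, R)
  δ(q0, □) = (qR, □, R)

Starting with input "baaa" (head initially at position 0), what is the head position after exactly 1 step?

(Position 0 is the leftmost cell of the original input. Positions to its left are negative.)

Execution trace (head position shown):
Step 0: [q0]baaa  (head at position 0)
Step 1: move right → b[qR]aaa  (head at position 1)

After 1 step, the head is at position 1.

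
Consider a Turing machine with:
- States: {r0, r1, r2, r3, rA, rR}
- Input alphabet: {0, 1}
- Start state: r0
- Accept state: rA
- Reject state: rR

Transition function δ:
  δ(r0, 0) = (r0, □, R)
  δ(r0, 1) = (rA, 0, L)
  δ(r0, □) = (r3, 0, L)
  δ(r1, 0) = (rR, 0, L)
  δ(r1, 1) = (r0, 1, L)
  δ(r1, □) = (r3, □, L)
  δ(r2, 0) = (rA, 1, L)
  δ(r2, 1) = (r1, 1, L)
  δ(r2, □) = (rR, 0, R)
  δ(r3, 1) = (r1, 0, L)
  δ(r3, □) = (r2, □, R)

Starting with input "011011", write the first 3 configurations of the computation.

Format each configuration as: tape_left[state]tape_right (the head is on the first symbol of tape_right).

Transitions applied:
Step 1: δ(r0, 0) = (r0, □, R)
Step 2: δ(r0, 1) = (rA, 0, L)

The first 3 configurations are:
[r0]011011 ⊢ □[r0]11011 ⊢ [rA]□01011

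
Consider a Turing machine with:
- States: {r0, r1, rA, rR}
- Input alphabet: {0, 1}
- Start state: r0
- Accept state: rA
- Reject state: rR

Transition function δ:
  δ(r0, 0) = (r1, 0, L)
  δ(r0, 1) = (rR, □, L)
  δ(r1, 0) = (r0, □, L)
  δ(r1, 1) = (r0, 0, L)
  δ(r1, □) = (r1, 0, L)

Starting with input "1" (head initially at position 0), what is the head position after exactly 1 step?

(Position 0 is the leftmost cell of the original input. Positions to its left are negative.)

Execution trace (head position shown):
Step 0: [r0]1  (head at position 0)
Step 1: move left → [rR]□□  (head at position -1)

After 1 step, the head is at position -1.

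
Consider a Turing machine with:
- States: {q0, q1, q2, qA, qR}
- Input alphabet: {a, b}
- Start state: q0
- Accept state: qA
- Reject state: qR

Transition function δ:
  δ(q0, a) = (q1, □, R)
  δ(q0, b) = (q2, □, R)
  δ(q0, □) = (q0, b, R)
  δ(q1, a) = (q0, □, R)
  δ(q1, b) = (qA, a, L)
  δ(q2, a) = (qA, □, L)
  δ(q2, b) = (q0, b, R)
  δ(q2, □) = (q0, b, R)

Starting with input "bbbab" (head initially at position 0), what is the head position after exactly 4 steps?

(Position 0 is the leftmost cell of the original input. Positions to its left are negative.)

Execution trace (head position shown):
Step 0: [q0]bbbab  (head at position 0)
Step 1: move right → □[q2]bbab  (head at position 1)
Step 2: move right → □b[q0]bab  (head at position 2)
Step 3: move right → □b□[q2]ab  (head at position 3)
Step 4: move left → □b[qA]□□b  (head at position 2)

After 4 steps, the head is at position 2.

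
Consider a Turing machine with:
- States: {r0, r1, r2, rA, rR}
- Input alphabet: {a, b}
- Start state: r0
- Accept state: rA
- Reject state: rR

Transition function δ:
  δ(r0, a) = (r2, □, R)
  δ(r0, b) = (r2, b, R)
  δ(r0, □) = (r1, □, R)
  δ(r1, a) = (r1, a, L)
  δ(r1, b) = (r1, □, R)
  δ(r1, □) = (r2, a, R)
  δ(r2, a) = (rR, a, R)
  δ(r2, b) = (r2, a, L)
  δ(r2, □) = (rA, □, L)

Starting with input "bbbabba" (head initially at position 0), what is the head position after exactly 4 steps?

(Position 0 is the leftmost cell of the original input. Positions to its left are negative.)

Execution trace (head position shown):
Step 0: [r0]bbbabba  (head at position 0)
Step 1: move right → b[r2]bbabba  (head at position 1)
Step 2: move left → [r2]bababba  (head at position 0)
Step 3: move left → [r2]□aababba  (head at position -1)
Step 4: move left → [rA]□□aababba  (head at position -2)

After 4 steps, the head is at position -2.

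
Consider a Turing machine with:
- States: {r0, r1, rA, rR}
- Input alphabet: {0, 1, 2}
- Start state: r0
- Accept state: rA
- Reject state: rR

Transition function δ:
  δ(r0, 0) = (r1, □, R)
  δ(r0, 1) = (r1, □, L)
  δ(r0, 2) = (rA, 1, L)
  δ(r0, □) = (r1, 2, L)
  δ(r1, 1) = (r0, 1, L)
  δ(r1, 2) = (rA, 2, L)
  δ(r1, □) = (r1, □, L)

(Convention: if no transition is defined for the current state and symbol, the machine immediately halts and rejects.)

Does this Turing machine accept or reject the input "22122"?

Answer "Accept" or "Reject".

Execution trace:
Initial: [r0]22122
Step 1: δ(r0, 2) = (rA, 1, L) → [rA]□12122

The machine reaches the accept state rA and halts.

Answer: Accept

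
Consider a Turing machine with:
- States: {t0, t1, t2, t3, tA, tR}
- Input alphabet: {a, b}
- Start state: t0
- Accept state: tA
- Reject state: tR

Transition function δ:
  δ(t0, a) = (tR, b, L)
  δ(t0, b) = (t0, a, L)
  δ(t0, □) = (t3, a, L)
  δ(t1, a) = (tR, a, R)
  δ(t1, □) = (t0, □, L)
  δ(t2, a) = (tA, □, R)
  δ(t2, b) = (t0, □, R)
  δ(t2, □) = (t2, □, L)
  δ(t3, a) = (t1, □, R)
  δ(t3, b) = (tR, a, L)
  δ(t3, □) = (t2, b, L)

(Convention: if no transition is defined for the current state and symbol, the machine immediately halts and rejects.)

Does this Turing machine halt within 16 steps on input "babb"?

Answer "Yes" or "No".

Execution trace:
Initial: [t0]babb
Step 1: δ(t0, b) = (t0, a, L) → [t0]□aabb
Step 2: δ(t0, □) = (t3, a, L) → [t3]□aaabb
Step 3: δ(t3, □) = (t2, b, L) → [t2]□baaabb
Step 4: δ(t2, □) = (t2, □, L) → [t2]□□baaabb
Step 5: δ(t2, □) = (t2, □, L) → [t2]□□□baaabb
Step 6: δ(t2, □) = (t2, □, L) → [t2]□□□□baaabb
Step 7: δ(t2, □) = (t2, □, L) → [t2]□□□□□baaabb
Step 8: δ(t2, □) = (t2, □, L) → [t2]□□□□□□baaabb
Step 9: δ(t2, □) = (t2, □, L) → [t2]□□□□□□□baaabb
Step 10: δ(t2, □) = (t2, □, L) → [t2]□□□□□□□□baaabb
Step 11: δ(t2, □) = (t2, □, L) → [t2]□□□□□□□□□baaabb
Step 12: δ(t2, □) = (t2, □, L) → [t2]□□□□□□□□□□baaabb
Step 13: δ(t2, □) = (t2, □, L) → [t2]□□□□□□□□□□□baaabb
Step 14: δ(t2, □) = (t2, □, L) → [t2]□□□□□□□□□□□□baaabb
Step 15: δ(t2, □) = (t2, □, L) → [t2]□□□□□□□□□□□□□baaabb
Step 16: δ(t2, □) = (t2, □, L) → [t2]□□□□□□□□□□□□□□baaabb

The machine has not reached a halting state after 16 steps.
The machine did not halt within the 16-step bound.

Answer: No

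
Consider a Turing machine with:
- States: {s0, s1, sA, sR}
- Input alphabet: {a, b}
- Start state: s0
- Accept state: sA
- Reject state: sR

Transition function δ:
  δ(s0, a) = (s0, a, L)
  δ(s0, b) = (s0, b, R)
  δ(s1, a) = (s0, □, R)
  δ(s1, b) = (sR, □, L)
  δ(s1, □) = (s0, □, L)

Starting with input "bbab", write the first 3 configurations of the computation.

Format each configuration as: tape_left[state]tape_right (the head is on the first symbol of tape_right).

Transitions applied:
Step 1: δ(s0, b) = (s0, b, R)
Step 2: δ(s0, b) = (s0, b, R)

The first 3 configurations are:
[s0]bbab ⊢ b[s0]bab ⊢ bb[s0]ab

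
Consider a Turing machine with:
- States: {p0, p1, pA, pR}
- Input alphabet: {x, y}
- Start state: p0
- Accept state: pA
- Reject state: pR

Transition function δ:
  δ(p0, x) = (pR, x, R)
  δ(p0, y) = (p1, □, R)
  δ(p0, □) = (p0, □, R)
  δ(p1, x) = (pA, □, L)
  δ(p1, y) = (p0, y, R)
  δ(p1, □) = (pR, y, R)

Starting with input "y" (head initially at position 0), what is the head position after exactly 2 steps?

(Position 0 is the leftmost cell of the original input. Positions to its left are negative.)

Execution trace (head position shown):
Step 0: [p0]y  (head at position 0)
Step 1: move right → □[p1]□  (head at position 1)
Step 2: move right → □y[pR]□  (head at position 2)

After 2 steps, the head is at position 2.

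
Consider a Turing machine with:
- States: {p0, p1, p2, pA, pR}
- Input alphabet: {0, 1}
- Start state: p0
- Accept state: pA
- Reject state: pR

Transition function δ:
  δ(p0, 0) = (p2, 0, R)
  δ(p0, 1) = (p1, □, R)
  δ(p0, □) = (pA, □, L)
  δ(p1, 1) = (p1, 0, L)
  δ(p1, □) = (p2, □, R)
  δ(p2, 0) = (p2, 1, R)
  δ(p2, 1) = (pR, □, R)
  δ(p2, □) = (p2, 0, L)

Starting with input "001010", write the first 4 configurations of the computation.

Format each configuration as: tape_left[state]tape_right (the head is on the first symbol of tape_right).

Transitions applied:
Step 1: δ(p0, 0) = (p2, 0, R)
Step 2: δ(p2, 0) = (p2, 1, R)
Step 3: δ(p2, 1) = (pR, □, R)

The first 4 configurations are:
[p0]001010 ⊢ 0[p2]01010 ⊢ 01[p2]1010 ⊢ 01□[pR]010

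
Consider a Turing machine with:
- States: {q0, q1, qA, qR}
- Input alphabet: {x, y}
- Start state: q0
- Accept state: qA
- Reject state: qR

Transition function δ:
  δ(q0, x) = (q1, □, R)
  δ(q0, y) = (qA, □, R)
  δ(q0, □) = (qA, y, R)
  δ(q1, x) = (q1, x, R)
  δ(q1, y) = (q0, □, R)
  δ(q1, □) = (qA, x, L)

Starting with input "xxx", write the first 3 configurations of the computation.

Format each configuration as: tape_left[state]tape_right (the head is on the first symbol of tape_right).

Transitions applied:
Step 1: δ(q0, x) = (q1, □, R)
Step 2: δ(q1, x) = (q1, x, R)

The first 3 configurations are:
[q0]xxx ⊢ □[q1]xx ⊢ □x[q1]x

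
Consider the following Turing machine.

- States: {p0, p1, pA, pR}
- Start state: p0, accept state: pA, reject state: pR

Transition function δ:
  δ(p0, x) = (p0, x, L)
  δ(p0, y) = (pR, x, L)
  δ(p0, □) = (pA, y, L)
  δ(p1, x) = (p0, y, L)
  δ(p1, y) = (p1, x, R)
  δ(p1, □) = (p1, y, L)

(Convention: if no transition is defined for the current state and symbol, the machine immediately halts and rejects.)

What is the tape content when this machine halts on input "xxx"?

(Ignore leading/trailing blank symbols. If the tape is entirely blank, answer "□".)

Execution trace:
Initial: [p0]xxx
Step 1: δ(p0, x) = (p0, x, L) → [p0]□xxx
Step 2: δ(p0, □) = (pA, y, L) → [pA]□yxxx

The machine reaches the accept state pA and halts.

Final tape (ignoring leading/trailing blanks): yxxx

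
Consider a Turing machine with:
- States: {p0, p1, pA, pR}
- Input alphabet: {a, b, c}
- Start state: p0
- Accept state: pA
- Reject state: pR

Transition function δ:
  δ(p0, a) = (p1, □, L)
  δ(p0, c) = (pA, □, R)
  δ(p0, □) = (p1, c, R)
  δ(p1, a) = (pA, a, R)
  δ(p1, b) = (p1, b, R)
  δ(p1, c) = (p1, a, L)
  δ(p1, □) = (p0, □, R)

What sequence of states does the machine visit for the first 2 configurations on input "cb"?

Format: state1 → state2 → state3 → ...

Execution trace:
Initial: [p0]cb
Step 1: δ(p0, c) = (pA, □, R) → □[pA]b

The machine reaches the accept state pA and halts.

State sequence: p0 → pA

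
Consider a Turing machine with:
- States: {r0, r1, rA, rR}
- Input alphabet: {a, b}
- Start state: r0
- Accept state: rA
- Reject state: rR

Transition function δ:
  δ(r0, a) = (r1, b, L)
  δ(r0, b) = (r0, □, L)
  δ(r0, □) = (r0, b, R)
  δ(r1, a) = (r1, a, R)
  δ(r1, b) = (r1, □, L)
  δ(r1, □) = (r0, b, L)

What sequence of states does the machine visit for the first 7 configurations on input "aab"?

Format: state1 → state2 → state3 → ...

Execution trace:
Initial: [r0]aab
Step 1: δ(r0, a) = (r1, b, L) → [r1]□bab
Step 2: δ(r1, □) = (r0, b, L) → [r0]□bbab
Step 3: δ(r0, □) = (r0, b, R) → b[r0]bbab
Step 4: δ(r0, b) = (r0, □, L) → [r0]b□bab
Step 5: δ(r0, b) = (r0, □, L) → [r0]□□□bab
Step 6: δ(r0, □) = (r0, b, R) → b[r0]□□bab

State sequence: r0 → r1 → r0 → r0 → r0 → r0 → r0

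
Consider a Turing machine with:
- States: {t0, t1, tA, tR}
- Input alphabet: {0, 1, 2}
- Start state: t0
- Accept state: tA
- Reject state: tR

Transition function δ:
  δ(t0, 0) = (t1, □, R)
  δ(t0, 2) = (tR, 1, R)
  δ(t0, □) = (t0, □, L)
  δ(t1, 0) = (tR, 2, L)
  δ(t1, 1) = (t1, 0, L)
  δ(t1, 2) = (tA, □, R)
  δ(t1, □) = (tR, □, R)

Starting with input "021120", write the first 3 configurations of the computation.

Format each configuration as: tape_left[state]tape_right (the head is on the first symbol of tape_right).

Transitions applied:
Step 1: δ(t0, 0) = (t1, □, R)
Step 2: δ(t1, 2) = (tA, □, R)

The first 3 configurations are:
[t0]021120 ⊢ □[t1]21120 ⊢ □□[tA]1120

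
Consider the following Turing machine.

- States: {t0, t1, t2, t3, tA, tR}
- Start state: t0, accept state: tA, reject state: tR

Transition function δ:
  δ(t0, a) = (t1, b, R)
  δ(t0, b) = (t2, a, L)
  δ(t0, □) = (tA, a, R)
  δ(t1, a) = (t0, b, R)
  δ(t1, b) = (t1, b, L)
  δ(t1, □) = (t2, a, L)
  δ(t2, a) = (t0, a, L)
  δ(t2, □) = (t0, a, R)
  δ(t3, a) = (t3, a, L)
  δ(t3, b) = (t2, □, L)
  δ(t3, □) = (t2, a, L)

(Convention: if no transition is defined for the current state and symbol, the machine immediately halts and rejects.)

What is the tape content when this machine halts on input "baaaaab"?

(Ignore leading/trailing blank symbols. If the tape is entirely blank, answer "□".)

Execution trace:
Initial: [t0]baaaaab
Step 1: δ(t0, b) = (t2, a, L) → [t2]□aaaaaab
Step 2: δ(t2, □) = (t0, a, R) → a[t0]aaaaaab
Step 3: δ(t0, a) = (t1, b, R) → ab[t1]aaaaab
Step 4: δ(t1, a) = (t0, b, R) → abb[t0]aaaab
Step 5: δ(t0, a) = (t1, b, R) → abbb[t1]aaab
Step 6: δ(t1, a) = (t0, b, R) → abbbb[t0]aab
Step 7: δ(t0, a) = (t1, b, R) → abbbbb[t1]ab
Step 8: δ(t1, a) = (t0, b, R) → abbbbbb[t0]b
Step 9: δ(t0, b) = (t2, a, L) → abbbbb[t2]ba

No transition is defined for δ(t2, b). By convention the machine halts and rejects.

Final tape (ignoring leading/trailing blanks): abbbbbba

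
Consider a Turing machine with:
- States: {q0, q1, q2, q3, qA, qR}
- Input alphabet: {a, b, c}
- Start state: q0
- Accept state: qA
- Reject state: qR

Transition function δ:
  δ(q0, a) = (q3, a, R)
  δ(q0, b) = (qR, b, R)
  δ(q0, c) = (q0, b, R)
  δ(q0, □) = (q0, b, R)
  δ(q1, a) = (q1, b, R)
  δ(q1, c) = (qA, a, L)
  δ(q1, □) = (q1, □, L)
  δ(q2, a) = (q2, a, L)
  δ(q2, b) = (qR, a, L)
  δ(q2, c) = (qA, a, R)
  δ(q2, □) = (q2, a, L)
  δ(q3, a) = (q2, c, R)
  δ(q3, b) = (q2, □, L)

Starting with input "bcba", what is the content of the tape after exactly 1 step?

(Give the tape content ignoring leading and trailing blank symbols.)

Execution trace:
Initial: [q0]bcba
Step 1: δ(q0, b) = (qR, b, R) → b[qR]cba

The machine reaches the reject state qR and halts.

After 1 step, the tape (ignoring leading/trailing blanks) is: bcba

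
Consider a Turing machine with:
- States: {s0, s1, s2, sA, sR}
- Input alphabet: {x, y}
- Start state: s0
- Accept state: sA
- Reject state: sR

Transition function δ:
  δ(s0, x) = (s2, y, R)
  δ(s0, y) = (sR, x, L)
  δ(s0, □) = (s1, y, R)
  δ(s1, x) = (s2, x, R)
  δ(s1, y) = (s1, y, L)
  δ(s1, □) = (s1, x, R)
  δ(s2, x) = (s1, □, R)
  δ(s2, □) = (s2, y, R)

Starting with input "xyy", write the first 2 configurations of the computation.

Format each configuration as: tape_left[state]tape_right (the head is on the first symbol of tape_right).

Transitions applied:
Step 1: δ(s0, x) = (s2, y, R)

The first 2 configurations are:
[s0]xyy ⊢ y[s2]yy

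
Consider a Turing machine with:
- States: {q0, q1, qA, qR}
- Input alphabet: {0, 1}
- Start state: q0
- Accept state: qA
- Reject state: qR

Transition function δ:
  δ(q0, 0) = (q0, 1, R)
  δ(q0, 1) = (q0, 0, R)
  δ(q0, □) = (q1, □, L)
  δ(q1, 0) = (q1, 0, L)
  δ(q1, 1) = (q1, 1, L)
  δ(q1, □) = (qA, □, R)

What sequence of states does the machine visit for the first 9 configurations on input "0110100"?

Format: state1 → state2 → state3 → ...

Execution trace:
Initial: [q0]0110100
Step 1: δ(q0, 0) = (q0, 1, R) → 1[q0]110100
Step 2: δ(q0, 1) = (q0, 0, R) → 10[q0]10100
Step 3: δ(q0, 1) = (q0, 0, R) → 100[q0]0100
Step 4: δ(q0, 0) = (q0, 1, R) → 1001[q0]100
Step 5: δ(q0, 1) = (q0, 0, R) → 10010[q0]00
Step 6: δ(q0, 0) = (q0, 1, R) → 100101[q0]0
Step 7: δ(q0, 0) = (q0, 1, R) → 1001011[q0]□
Step 8: δ(q0, □) = (q1, □, L) → 100101[q1]1□

State sequence: q0 → q0 → q0 → q0 → q0 → q0 → q0 → q0 → q1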